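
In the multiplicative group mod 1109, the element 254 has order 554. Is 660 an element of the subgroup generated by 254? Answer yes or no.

660 ∈ ⟨254⟩ iff 660^554 ≡ 1 (mod 1109), since |⟨254⟩| = 554.
660^554 mod 1109 = 1108.
Since 1108 ≠ 1, 660 does not lie in the subgroup.

no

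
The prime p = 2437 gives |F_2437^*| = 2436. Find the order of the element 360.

The order of 360 must divide p − 1 = 2436 = 2^2 · 3 · 7 · 29.
Divisors: 1, 2, 3, 4, 6, 7, 12, 14, 21, 28, 29, 42, 58, 84, 87, 116, 174, 203, 348, 406, 609, 812, 1218, 2436.
Check each in increasing order: 360^1 ≡ 360;  360^2 ≡ 439;  360^3 ≡ 2072;  360^4 ≡ 198;  360^6 ≡ 1627;  360^7 ≡ 840;  360^12 ≡ 547;  360^14 ≡ 1307;  360^21 ≡ 1230;  360^28 ≡ 2349;  360^29 ≡ 1.
Smallest exponent giving 1 is 29.

29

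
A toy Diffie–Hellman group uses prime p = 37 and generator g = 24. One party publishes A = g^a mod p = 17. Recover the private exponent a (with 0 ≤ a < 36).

35

Successive powers of 24 modulo 37:
  24^0=1  24^1=24  24^2=21  24^3=23  24^4=34  24^5=2
  24^6=11  24^7=5  24^8=9  24^9=31  24^10=4  24^11=22
  24^12=10  24^13=18  24^14=25  24^15=8  24^16=7  24^17=20
  24^18=36  24^19=13  24^20=16  24^21=14  24^22=3  24^23=35
  24^24=26  24^25=32  24^26=28  24^27=6  24^28=33  24^29=15
  24^30=27  24^31=19  24^32=12  24^33=29  24^34=30  24^35=17
So 24^35 ≡ 17 (mod 37), giving a = 35.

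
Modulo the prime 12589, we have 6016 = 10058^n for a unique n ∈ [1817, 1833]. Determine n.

1822

Compute 10058^1817 mod 12589 = 5457, then multiply by 10058 repeatedly:
  10058^1817=5457  10058^1818=11055  10058^1819=5142  10058^1820=2624  10058^1821=5648
  10058^1822=6016
Found 6016 at exponent 1822.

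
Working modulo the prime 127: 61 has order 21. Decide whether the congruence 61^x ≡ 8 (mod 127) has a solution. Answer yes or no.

yes

⟨61⟩ has order 21; its elements mod 127 are {1, 2, 4, 8, 16, 19, 25, 32, 38, 47, 50, 61, 64, 73, 76, 87, 94, 100, 107, 117, 122}.
8 is in this set.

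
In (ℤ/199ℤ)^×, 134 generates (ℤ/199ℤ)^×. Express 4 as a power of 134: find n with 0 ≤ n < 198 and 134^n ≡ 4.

Baby-step giant-step with m = ceil(sqrt(198)) = 15.
Baby table (134^j mod 199 for j=0..14):
  0:1  1:134  2:46  3:194  4:126  5:168  6:25  7:166
  8:155  9:74  10:165  11:21  12:28  13:170  14:94
Giant step factor: 134^(-15) ≡ 27 (mod 199).
Scan 4·27^i mod 199 for i = 0, 1, …:
  i=0: 4   i=1: 108   i=2: 130   i=3: 127
  i=4: 46
Match at i=4, j=2: n = 4·15 + 2 = 62.

62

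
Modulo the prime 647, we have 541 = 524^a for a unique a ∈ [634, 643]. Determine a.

639

Compute 524^634 mod 647 = 546, then multiply by 524 repeatedly:
  524^634=546  524^635=130  524^636=185  524^637=537  524^638=590
  524^639=541
Found 541 at exponent 639.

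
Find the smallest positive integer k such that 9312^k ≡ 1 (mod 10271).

5135

The order of 9312 must divide p − 1 = 10270 = 2 · 5 · 13 · 79.
Divisors: 1, 2, 5, 10, 13, 26, 65, 79, 130, 158, 395, 790, 1027, 2054, 5135, 10270.
Check each in increasing order: 9312^1 ≡ 9312;  9312^2 ≡ 5562;  9312^5 ≡ 974;  9312^10 ≡ 3744;  9312^13 ≡ 8201;  9312^26 ≡ 1893;  9312^65 ≡ 7583;  9312^79 ≡ 1564;  9312^130 ≡ 4831;  9312^158 ≡ 1598;  9312^395 ≡ 9661;  9312^790 ≡ 2344;  9312^1027 ≡ 2756;  9312^2054 ≡ 5267;  9312^5135 ≡ 1.
Smallest exponent giving 1 is 5135.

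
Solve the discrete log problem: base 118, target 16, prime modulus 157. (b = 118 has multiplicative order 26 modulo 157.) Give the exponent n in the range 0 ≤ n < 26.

Successive powers of 118 modulo 157:
  118^0=1  118^1=118  118^2=108  118^3=27  118^4=46  118^5=90
  118^6=101  118^7=143  118^8=75  118^9=58  118^10=93  118^11=141
  118^12=153  118^13=156  118^14=39  118^15=49  118^16=130  118^17=111
  118^18=67  118^19=56  118^20=14  118^21=82  118^22=99  118^23=64
  118^24=16
So 118^24 ≡ 16 (mod 157), giving n = 24.

24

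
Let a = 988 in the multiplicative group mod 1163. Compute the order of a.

The order of 988 must divide p − 1 = 1162 = 2 · 7 · 83.
Divisors: 1, 2, 7, 14, 83, 166, 581, 1162.
Check each in increasing order: 988^1 ≡ 988;  988^2 ≡ 387;  988^7 ≡ 138;  988^14 ≡ 436;  988^83 ≡ 773;  988^166 ≡ 910;  988^581 ≡ 1.
Smallest exponent giving 1 is 581.

581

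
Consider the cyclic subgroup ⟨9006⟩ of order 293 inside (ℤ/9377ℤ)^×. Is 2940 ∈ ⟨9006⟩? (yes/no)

2940 ∈ ⟨9006⟩ iff 2940^293 ≡ 1 (mod 9377), since |⟨9006⟩| = 293.
2940^293 mod 9377 = 1.
Since 1 = 1, 2940 lies in the subgroup.

yes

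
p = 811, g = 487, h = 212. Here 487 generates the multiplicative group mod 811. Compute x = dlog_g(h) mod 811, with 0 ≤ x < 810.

Baby-step giant-step with m = ceil(sqrt(810)) = 29.
Baby table (487^j mod 811 for j=0..28):
  0:1  1:487  2:357  3:305  4:122  5:211  6:571  7:715
  8:286  9:601  10:727  11:453  12:19  13:332  14:295  15:118
  16:696  17:765  18:306  19:609  20:568  21:65  22:26  23:497
  24:361  25:631  26:739  27:620  28:248
Giant step factor: 487^(-29) ≡ 708 (mod 811).
Scan 212·708^i mod 811 for i = 0, 1, …:
  i=0: 212   i=1: 61   i=2: 205   i=3: 782
  i=4: 554   i=5: 519   i=6: 69   i=7: 192
  i=8: 499   i=9: 507   i=10: 494   i=11: 211
Match at i=11, j=5: x = 11·29 + 5 = 324.

324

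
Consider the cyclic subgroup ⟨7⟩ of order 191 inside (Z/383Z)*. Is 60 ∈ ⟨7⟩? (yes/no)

no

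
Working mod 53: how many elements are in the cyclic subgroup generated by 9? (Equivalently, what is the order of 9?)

26

The order of 9 must divide p − 1 = 52 = 2^2 · 13.
Divisors: 1, 2, 4, 13, 26, 52.
Check each in increasing order: 9^1 ≡ 9;  9^2 ≡ 28;  9^4 ≡ 42;  9^13 ≡ 52;  9^26 ≡ 1.
Smallest exponent giving 1 is 26.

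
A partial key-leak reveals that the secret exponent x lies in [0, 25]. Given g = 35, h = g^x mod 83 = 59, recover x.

8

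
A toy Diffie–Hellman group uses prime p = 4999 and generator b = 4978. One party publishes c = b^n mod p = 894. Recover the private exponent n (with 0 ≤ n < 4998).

3883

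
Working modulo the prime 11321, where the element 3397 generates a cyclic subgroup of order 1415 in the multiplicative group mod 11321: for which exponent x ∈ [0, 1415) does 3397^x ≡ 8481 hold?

Baby-step giant-step with m = ceil(sqrt(1415)) = 38.
Baby table (3397^j mod 11321 for j=0..37):
  0:1  1:3397  2:3510  3:2457  4:2852  5:8789  6:2756  7:10986
  8:5426  9:1534  10:3338  11:6865  12:10466  13:5062  14:10336  15:4971
  16:6876  17:2549  18:9709  19:3400  20:2380  21:1666  22:10223  23:6024
  24:6481  25:7933  26:4421  27:6491  28:7940  29:5558  30:8419  31:2497
  32:2880  33:2016  34:10468  35:535  36:6035  37:9885
Giant step factor: 3397^(-38) ≡ 1133 (mod 11321).
Scan 8481·1133^i mod 11321 for i = 0, 1, …:
  i=0: 8481   i=1: 8765   i=2: 2228   i=3: 11062
  i=4: 899   i=5: 10998   i=6: 7634   i=7: 78
  i=8: 9127   i=9: 4818     …   i=28: 5348
  i=29: 2549
Match at i=29, j=17: x = 29·38 + 17 = 1119.

1119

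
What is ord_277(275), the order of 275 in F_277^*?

92

The order of 275 must divide p − 1 = 276 = 2^2 · 3 · 23.
Divisors: 1, 2, 3, 4, 6, 12, 23, 46, 69, 92, 138, 276.
Check each in increasing order: 275^1 ≡ 275;  275^2 ≡ 4;  275^3 ≡ 269;  275^4 ≡ 16;  275^6 ≡ 64;  275^12 ≡ 218;  275^23 ≡ 60;  275^46 ≡ 276;  275^69 ≡ 217;  275^92 ≡ 1.
Smallest exponent giving 1 is 92.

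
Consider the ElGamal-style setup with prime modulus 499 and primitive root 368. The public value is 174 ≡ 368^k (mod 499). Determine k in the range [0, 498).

172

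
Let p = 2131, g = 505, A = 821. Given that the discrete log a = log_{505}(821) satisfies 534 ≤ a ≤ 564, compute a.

551

Compute 505^534 mod 2131 = 1980, then multiply by 505 repeatedly:
  505^534=1980  505^535=461  505^536=526  505^537=1386  505^538=962
  505^539=2073  505^540=544  505^541=1952  505^542=1238  505^543=807
  505^544=514  505^545=1719  505^546=778  505^547=786  505^548=564
  505^549=1397  505^550=124  505^551=821
Found 821 at exponent 551.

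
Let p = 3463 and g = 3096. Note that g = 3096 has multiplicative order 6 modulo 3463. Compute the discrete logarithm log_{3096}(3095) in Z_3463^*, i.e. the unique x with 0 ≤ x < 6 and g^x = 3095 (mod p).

2

Successive powers of 3096 modulo 3463:
  3096^0=1  3096^1=3096  3096^2=3095
So 3096^2 ≡ 3095 (mod 3463), giving x = 2.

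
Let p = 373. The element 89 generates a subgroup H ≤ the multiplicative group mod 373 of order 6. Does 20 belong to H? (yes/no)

⟨89⟩ has order 6; its elements mod 373 are {1, 88, 89, 284, 285, 372}.
20 is not in this set.

no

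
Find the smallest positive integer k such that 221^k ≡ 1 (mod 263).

131

The order of 221 must divide p − 1 = 262 = 2 · 131.
Divisors: 1, 2, 131, 262.
Check each in increasing order: 221^1 ≡ 221;  221^2 ≡ 186;  221^131 ≡ 1.
Smallest exponent giving 1 is 131.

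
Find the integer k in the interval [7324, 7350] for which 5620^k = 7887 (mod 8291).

7345

Compute 5620^7324 mod 8291 = 7129, then multiply by 5620 repeatedly:
  5620^7324=7129  5620^7325=2868  5620^7326=456  5620^7327=801  5620^7328=7898
  5620^7329=5037  5620^7330=2466  5620^7331=4659  5620^7332=602  5620^7333=512
  5620^7334=463  5620^7335=6977  5620^7336=2601  5620^7337=587  5620^7338=7413
  5620^7339=7076  5620^7340=3484  5620^7341=5029  5620^7342=7252  5620^7343=5975
  5620^7344=950  5620^7345=7887
Found 7887 at exponent 7345.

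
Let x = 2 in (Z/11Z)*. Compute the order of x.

10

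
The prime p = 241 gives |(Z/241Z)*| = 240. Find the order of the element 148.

80

The order of 148 must divide p − 1 = 240 = 2^4 · 3 · 5.
Divisors: 1, 2, 3, 4, 5, 6, 8, 10, 12, 15, 16, 20, 24, 30, 40, 48, 60, 80, 120, 240.
Check each in increasing order: 148^1 ≡ 148;  148^2 ≡ 214;  148^3 ≡ 101;  148^4 ≡ 6;  148^5 ≡ 165;  148^6 ≡ 79;  148^8 ≡ 36;  148^10 ≡ 233;  148^12 ≡ 216;  148^15 ≡ 126;  148^16 ≡ 91;  148^20 ≡ 64;  148^24 ≡ 143;  148^30 ≡ 211;  148^40 ≡ 240;  148^48 ≡ 205;  148^60 ≡ 177;  148^80 ≡ 1.
Smallest exponent giving 1 is 80.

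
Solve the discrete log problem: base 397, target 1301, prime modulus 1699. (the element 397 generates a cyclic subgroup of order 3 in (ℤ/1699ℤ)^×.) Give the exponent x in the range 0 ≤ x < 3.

2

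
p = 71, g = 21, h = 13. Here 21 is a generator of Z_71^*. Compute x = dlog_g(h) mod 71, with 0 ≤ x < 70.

Baby-step giant-step with m = ceil(sqrt(70)) = 9.
Baby table (21^j mod 71 for j=0..8):
  0:1  1:21  2:15  3:31  4:12  5:39  6:38  7:17
  8:2
Giant step factor: 21^(-9) ≡ 22 (mod 71).
Scan 13·22^i mod 71 for i = 0, 1, …:
  i=0: 13   i=1: 2
Match at i=1, j=8: x = 1·9 + 8 = 17.

17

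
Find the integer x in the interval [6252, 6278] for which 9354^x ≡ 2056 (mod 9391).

Compute 9354^6252 mod 9391 = 2130, then multiply by 9354 repeatedly:
  9354^6252=2130  9354^6253=5709  9354^6254=4760  9354^6255=2309  9354^6256=8477
  9354^6257=5645  9354^6258=7128  9354^6259=8603  9354^6260=983  9354^6261=1193
  9354^6262=2814  9354^6263=8574  9354^6264=2056
Found 2056 at exponent 6264.

6264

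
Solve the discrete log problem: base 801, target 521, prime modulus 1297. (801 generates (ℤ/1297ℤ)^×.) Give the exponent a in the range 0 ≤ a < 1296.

1056

Baby-step giant-step with m = ceil(sqrt(1296)) = 36.
Baby table (801^j mod 1297 for j=0..35):
  0:1  1:801  2:883  3:418  4:192  5:746  6:926  7:1139
  8:548  9:562  10:103  11:792  12:159  13:253  14:321  15:315
  16:697  17:587  18:673  19:818  20:233  21:1162  22:813  23:119
  24:638  25:20  26:456  27:799  28:578  29:1246  30:653  31:362
  32:731  33:584  34:864  35:763
Giant step factor: 801^(-36) ≡ 672 (mod 1297).
Scan 521·672^i mod 1297 for i = 0, 1, …:
  i=0: 521   i=1: 1219   i=2: 761   i=3: 374
  i=4: 1007   i=5: 967   i=6: 27   i=7: 1283
  i=8: 968   i=9: 699     …   i=28: 1083
  i=29: 159
Match at i=29, j=12: a = 29·36 + 12 = 1056.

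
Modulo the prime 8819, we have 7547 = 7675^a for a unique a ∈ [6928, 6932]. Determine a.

Compute 7675^6928 mod 8819 = 7760, then multiply by 7675 repeatedly:
  7675^6928=7760  7675^6929=3293  7675^6930=7340  7675^6931=7547
Found 7547 at exponent 6931.

6931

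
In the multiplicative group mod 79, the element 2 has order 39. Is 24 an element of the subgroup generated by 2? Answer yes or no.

24 ∈ ⟨2⟩ iff 24^39 ≡ 1 (mod 79), since |⟨2⟩| = 39.
24^39 mod 79 = 78.
Since 78 ≠ 1, 24 does not lie in the subgroup.

no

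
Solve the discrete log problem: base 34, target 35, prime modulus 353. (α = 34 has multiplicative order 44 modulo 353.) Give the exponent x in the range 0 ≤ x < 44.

19

Baby-step giant-step with m = ceil(sqrt(44)) = 7.
Baby table (34^j mod 353 for j=0..6):
  0:1  1:34  2:97  3:121  4:231  5:88  6:168
Giant step factor: 34^(-7) ≡ 171 (mod 353).
Scan 35·171^i mod 353 for i = 0, 1, …:
  i=0: 35   i=1: 337   i=2: 88
Match at i=2, j=5: x = 2·7 + 5 = 19.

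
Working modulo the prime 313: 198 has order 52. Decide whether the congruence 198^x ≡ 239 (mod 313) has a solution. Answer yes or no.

no

239 ∈ ⟨198⟩ iff 239^52 ≡ 1 (mod 313), since |⟨198⟩| = 52.
239^52 mod 313 = 99.
Since 99 ≠ 1, 239 does not lie in the subgroup.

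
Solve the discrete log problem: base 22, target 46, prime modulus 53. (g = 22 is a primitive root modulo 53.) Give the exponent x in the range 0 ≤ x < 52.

28

Baby-step giant-step with m = ceil(sqrt(52)) = 8.
Baby table (22^j mod 53 for j=0..7):
  0:1  1:22  2:7  3:48  4:49  5:18  6:25  7:20
Giant step factor: 22^(-8) ≡ 10 (mod 53).
Scan 46·10^i mod 53 for i = 0, 1, …:
  i=0: 46   i=1: 36   i=2: 42   i=3: 49
Match at i=3, j=4: x = 3·8 + 4 = 28.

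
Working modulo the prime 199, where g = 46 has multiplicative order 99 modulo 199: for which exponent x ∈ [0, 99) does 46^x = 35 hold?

26

Successive powers of 46 modulo 199:
  46^0=1  46^1=46  46^2=126  46^3=25  46^4=155  46^5=165
  46^6=28  46^7=94  46^8=145  46^9=103  46^10=161  46^11=43
  46^12=187  46^13=45  46^14=80  46^15=98  46^16=130  46^17=10
  46^18=62  46^19=66  46^20=51  46^21=157  46^22=58  46^23=81
  46^24=144  46^25=57  46^26=35
So 46^26 ≡ 35 (mod 199), giving x = 26.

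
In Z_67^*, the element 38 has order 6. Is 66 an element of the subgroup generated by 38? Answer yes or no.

66 ∈ ⟨38⟩ iff 66^6 ≡ 1 (mod 67), since |⟨38⟩| = 6.
66^6 mod 67 = 1.
Since 1 = 1, 66 lies in the subgroup.

yes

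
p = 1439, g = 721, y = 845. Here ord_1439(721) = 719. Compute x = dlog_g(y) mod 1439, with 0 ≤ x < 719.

334

Baby-step giant-step with m = ceil(sqrt(719)) = 27.
Baby table (721^j mod 1439 for j=0..26):
  0:1  1:721  2:362  3:543  4:95  5:862  6:1293  7:1220
  8:391  9:1306  10:520  11:780  12:1170  13:316  14:474  15:711
  16:347  17:1240  18:421  19:1351  20:1307  21:1241  22:1142  23:274
  24:411  25:1336  26:565
Giant step factor: 721^(-27) ≡ 371 (mod 1439).
Scan 845·371^i mod 1439 for i = 0, 1, …:
  i=0: 845   i=1: 1232   i=2: 909   i=3: 513
  i=4: 375   i=5: 981   i=6: 1323   i=7: 134
  i=8: 788   i=9: 231   i=10: 800   i=11: 366
  i=12: 520
Match at i=12, j=10: x = 12·27 + 10 = 334.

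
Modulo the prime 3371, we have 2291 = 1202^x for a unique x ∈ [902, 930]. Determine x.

Compute 1202^902 mod 3371 = 1650, then multiply by 1202 repeatedly:
  1202^902=1650  1202^903=1152  1202^904=2594  1202^905=3184  1202^906=1083
  1202^907=560  1202^908=2291
Found 2291 at exponent 908.

908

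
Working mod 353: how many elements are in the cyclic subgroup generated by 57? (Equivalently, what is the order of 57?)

352

The order of 57 must divide p − 1 = 352 = 2^5 · 11.
Divisors: 1, 2, 4, 8, 11, 16, 22, 32, 44, 88, 176, 352.
Check each in increasing order: 57^1 ≡ 57;  57^2 ≡ 72;  57^4 ≡ 242;  57^8 ≡ 319;  57^11 ≡ 252;  57^16 ≡ 97;  57^22 ≡ 317;  57^32 ≡ 231;  57^44 ≡ 237;  57^88 ≡ 42;  57^176 ≡ 352;  57^352 ≡ 1.
Smallest exponent giving 1 is 352.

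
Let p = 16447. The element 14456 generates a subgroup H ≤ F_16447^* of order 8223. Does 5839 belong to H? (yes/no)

no

5839 ∈ ⟨14456⟩ iff 5839^8223 ≡ 1 (mod 16447), since |⟨14456⟩| = 8223.
5839^8223 mod 16447 = 16446.
Since 16446 ≠ 1, 5839 does not lie in the subgroup.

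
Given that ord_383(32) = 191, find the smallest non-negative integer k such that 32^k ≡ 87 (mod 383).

145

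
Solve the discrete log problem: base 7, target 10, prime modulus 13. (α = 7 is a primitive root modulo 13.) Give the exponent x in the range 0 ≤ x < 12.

Successive powers of 7 modulo 13:
  7^0=1  7^1=7  7^2=10
So 7^2 ≡ 10 (mod 13), giving x = 2.

2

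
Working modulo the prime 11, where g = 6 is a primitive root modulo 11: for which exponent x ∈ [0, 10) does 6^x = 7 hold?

Successive powers of 6 modulo 11:
  6^0=1  6^1=6  6^2=3  6^3=7
So 6^3 ≡ 7 (mod 11), giving x = 3.

3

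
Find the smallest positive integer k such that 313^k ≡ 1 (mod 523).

The order of 313 must divide p − 1 = 522 = 2 · 3^2 · 29.
Divisors: 1, 2, 3, 6, 9, 18, 29, 58, 87, 174, 261, 522.
Check each in increasing order: 313^1 ≡ 313;  313^2 ≡ 168;  313^3 ≡ 284;  313^6 ≡ 114;  313^9 ≡ 473;  313^18 ≡ 408;  313^29 ≡ 19;  313^58 ≡ 361;  313^87 ≡ 60;  313^174 ≡ 462;  313^261 ≡ 1.
Smallest exponent giving 1 is 261.

261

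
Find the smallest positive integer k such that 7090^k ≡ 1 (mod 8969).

The order of 7090 must divide p − 1 = 8968 = 2^3 · 19 · 59.
Divisors: 1, 2, 4, 8, 19, 38, 59, 76, 118, 152, 236, 472, 1121, 2242, 4484, 8968.
Check each in increasing order: 7090^1 ≡ 7090;  7090^2 ≡ 5824;  7090^4 ≡ 7187;  7090^8 ≡ 498;  7090^19 ≡ 1907;  7090^38 ≡ 4204;  7090^59 ≡ 1081;  7090^76 ≡ 4686;  7090^118 ≡ 2591;  7090^152 ≡ 2484;  7090^236 ≡ 4469;  7090^472 ≡ 6967;  7090^1121 ≡ 510;  7090^2242 ≡ 8968;  7090^4484 ≡ 1.
Smallest exponent giving 1 is 4484.

4484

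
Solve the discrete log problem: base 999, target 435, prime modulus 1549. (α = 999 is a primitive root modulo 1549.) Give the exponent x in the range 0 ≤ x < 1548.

Baby-step giant-step with m = ceil(sqrt(1548)) = 40.
Baby table (999^j mod 1549 for j=0..39):
  0:1  1:999  2:445  3:1541  4:1302  5:1087  6:64  7:427
  8:598  9:1037  10:1231  11:1412  12:998  13:995  14:1096  15:1310
  16:1334  17:526  18:363  19:171  20:439  21:194  22:181  23:1135
  24:1546  25:101  26:214  27:24  28:741  29:1386  30:1357  31:268
  32:1304  33:1536  34:954  35:411  36:104  37:113  38:1359  39:717
Giant step factor: 999^(-40) ≡ 927 (mod 1549).
Scan 435·927^i mod 1549 for i = 0, 1, …:
  i=0: 435   i=1: 505   i=2: 337   i=3: 1050
  i=4: 578   i=5: 1401   i=6: 665   i=7: 1502
  i=8: 1352   i=9: 163     …   i=28: 1036
  i=29: 1541
Match at i=29, j=3: x = 29·40 + 3 = 1163.

1163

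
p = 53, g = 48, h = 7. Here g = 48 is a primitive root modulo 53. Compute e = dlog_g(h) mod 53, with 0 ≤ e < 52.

18

Baby-step giant-step with m = ceil(sqrt(52)) = 8.
Baby table (48^j mod 53 for j=0..7):
  0:1  1:48  2:25  3:34  4:42  5:2  6:43  7:50
Giant step factor: 48^(-8) ≡ 46 (mod 53).
Scan 7·46^i mod 53 for i = 0, 1, …:
  i=0: 7   i=1: 4   i=2: 25
Match at i=2, j=2: e = 2·8 + 2 = 18.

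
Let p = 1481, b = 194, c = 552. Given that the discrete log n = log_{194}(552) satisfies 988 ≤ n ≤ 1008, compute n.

1007

Compute 194^988 mod 1481 = 183, then multiply by 194 repeatedly:
  194^988=183  194^989=1439  194^990=738  194^991=996  194^992=694
  194^993=1346  194^994=468  194^995=451  194^996=115  194^997=95
  194^998=658  194^999=286  194^1000=687  194^1001=1469  194^1002=634
  194^1003=73  194^1004=833  194^1005=173  194^1006=980  194^1007=552
Found 552 at exponent 1007.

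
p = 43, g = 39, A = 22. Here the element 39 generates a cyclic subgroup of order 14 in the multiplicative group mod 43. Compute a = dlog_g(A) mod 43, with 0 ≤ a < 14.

3

Successive powers of 39 modulo 43:
  39^0=1  39^1=39  39^2=16  39^3=22
So 39^3 ≡ 22 (mod 43), giving a = 3.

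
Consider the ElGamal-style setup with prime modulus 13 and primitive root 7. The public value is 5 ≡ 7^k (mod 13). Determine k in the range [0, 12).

Successive powers of 7 modulo 13:
  7^0=1  7^1=7  7^2=10  7^3=5
So 7^3 ≡ 5 (mod 13), giving k = 3.

3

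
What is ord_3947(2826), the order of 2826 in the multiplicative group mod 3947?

1973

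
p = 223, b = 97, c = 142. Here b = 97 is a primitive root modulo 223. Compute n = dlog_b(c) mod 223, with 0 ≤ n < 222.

17

Successive powers of 97 modulo 223:
  97^0=1  97^1=97  97^2=43  97^3=157  97^4=65  97^5=61
  97^6=119  97^7=170  97^8=211  97^9=174  97^10=153  97^11=123
  97^12=112  97^13=160  97^14=133  97^15=190  97^16=144  97^17=142
So 97^17 ≡ 142 (mod 223), giving n = 17.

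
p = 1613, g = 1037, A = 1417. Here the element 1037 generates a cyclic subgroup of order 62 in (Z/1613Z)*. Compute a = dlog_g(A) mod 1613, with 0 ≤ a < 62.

Baby-step giant-step with m = ceil(sqrt(62)) = 8.
Baby table (1037^j mod 1613 for j=0..7):
  0:1  1:1037  2:1111  3:425  4:376  5:1179  6:1582  7:113
Giant step factor: 1037^(-8) ≡ 514 (mod 1613).
Scan 1417·514^i mod 1613 for i = 0, 1, …:
  i=0: 1417   i=1: 875   i=2: 1336   i=3: 1179
Match at i=3, j=5: a = 3·8 + 5 = 29.

29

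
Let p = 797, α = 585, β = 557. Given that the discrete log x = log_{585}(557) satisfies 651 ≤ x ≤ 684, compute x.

656

Compute 585^651 mod 797 = 648, then multiply by 585 repeatedly:
  585^651=648  585^652=505  585^653=535  585^654=551  585^655=347
  585^656=557
Found 557 at exponent 656.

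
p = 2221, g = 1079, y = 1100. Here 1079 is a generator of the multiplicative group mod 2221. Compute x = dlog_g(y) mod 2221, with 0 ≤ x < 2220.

1573

Baby-step giant-step with m = ceil(sqrt(2220)) = 48.
Baby table (1079^j mod 2221 for j=0..47):
  0:1  1:1079  2:437  3:671  4:2184  5:55  6:1599  7:1825
  8:1369  9:186  10:804  11:1326  12:430  13:2002  14:1346  15:2021
  16:1858  17:1440  18:1281  19:737  20:105  21:24  22:1465  23:1604
  24:557  25:1333  26:1320  27:619  28:1601  29:1762  30:22  31:1528
  32:730  33:1436  34:1407  35:1210  36:1863  37:172  38:1245  39:1871
  40:2141  41:299  42:576  43:1845  44:739  45:42  46:898  47:586
Giant step factor: 1079^(-48) ≡ 2176 (mod 2221).
Scan 1100·2176^i mod 2221 for i = 0, 1, …:
  i=0: 1100   i=1: 1583   i=2: 2058   i=3: 672
  i=4: 854   i=5: 1548   i=6: 1412   i=7: 869
  i=8: 873   i=9: 693     …   i=31: 1082
  i=32: 172
Match at i=32, j=37: x = 32·48 + 37 = 1573.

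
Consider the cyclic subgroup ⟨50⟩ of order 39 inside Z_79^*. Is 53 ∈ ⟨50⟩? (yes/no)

no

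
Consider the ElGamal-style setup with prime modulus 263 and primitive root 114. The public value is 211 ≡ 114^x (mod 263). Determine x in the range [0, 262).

177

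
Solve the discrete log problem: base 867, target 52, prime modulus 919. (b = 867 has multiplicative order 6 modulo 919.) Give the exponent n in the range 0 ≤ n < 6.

4

Successive powers of 867 modulo 919:
  867^0=1  867^1=867  867^2=866  867^3=918  867^4=52
So 867^4 ≡ 52 (mod 919), giving n = 4.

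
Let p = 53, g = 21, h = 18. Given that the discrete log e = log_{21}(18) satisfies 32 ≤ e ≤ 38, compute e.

33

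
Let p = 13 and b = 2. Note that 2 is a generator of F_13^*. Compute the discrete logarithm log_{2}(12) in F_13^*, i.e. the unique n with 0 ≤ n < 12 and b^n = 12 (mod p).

Successive powers of 2 modulo 13:
  2^0=1  2^1=2  2^2=4  2^3=8  2^4=3  2^5=6
  2^6=12
So 2^6 ≡ 12 (mod 13), giving n = 6.

6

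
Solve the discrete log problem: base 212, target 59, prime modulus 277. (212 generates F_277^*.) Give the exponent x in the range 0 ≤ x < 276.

162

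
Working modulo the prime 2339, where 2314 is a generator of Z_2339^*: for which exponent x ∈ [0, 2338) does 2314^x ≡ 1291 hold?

277

Baby-step giant-step with m = ceil(sqrt(2338)) = 49.
Baby table (2314^j mod 2339 for j=0..48):
  0:1  1:2314  2:625  3:748  4:12  5:2039  6:483  7:1959
  8:144  9:1078  10:1118  11:118  12:1728  13:1241  14:1721  15:1416
  16:2024  17:858  18:1940  19:619  20:898  21:940  22:2229  23:411
  24:1420  25:1924  26:1019  27:254  28:667  29:2037  30:533  31:709
  32:987  33:1054  34:1718  35:1491  36:149  37:953  38:1904  39:1519
  40:1788  41:2080  42:1797  43:1855  44:405  45:1570  46:513  47:1209
  48:182
Giant step factor: 2314^(-49) ≡ 2138 (mod 2339).
Scan 1291·2138^i mod 2339 for i = 0, 1, …:
  i=0: 1291   i=1: 138   i=2: 330   i=3: 1501
  i=4: 30   i=5: 987
Match at i=5, j=32: x = 5·49 + 32 = 277.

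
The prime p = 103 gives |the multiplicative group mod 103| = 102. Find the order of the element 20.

102

The order of 20 must divide p − 1 = 102 = 2 · 3 · 17.
Divisors: 1, 2, 3, 6, 17, 34, 51, 102.
Check each in increasing order: 20^1 ≡ 20;  20^2 ≡ 91;  20^3 ≡ 69;  20^6 ≡ 23;  20^17 ≡ 47;  20^34 ≡ 46;  20^51 ≡ 102;  20^102 ≡ 1.
Smallest exponent giving 1 is 102.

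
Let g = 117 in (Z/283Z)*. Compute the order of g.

141

The order of 117 must divide p − 1 = 282 = 2 · 3 · 47.
Divisors: 1, 2, 3, 6, 47, 94, 141, 282.
Check each in increasing order: 117^1 ≡ 117;  117^2 ≡ 105;  117^3 ≡ 116;  117^6 ≡ 155;  117^47 ≡ 44;  117^94 ≡ 238;  117^141 ≡ 1.
Smallest exponent giving 1 is 141.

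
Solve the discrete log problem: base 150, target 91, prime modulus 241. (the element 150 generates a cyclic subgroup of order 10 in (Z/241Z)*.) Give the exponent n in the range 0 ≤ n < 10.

6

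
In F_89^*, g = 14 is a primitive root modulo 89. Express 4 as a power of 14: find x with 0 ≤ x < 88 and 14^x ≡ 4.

Baby-step giant-step with m = ceil(sqrt(88)) = 10.
Baby table (14^j mod 89 for j=0..9):
  0:1  1:14  2:18  3:74  4:57  5:86  6:47  7:35
  8:45  9:7
Giant step factor: 14^(-10) ≡ 10 (mod 89).
Scan 4·10^i mod 89 for i = 0, 1, …:
  i=0: 4   i=1: 40   i=2: 44   i=3: 84
  i=4: 39   i=5: 34   i=6: 73   i=7: 18
Match at i=7, j=2: x = 7·10 + 2 = 72.

72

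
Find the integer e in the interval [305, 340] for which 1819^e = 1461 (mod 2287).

Compute 1819^305 mod 2287 = 1737, then multiply by 1819 repeatedly:
  1819^305=1737  1819^306=1256  1819^307=2238  1819^308=62  1819^309=715
  1819^310=1569  1819^311=2122  1819^312=1749  1819^313=214  1819^314=476
  1819^315=1358  1819^316=242  1819^317=1094  1819^318=296  1819^319=979
  1819^320=1515  1819^321=2237  1819^322=530  1819^323=1243  1819^324=1461
Found 1461 at exponent 324.

324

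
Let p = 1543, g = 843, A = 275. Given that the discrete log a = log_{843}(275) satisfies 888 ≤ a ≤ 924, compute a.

Compute 843^888 mod 1543 = 283, then multiply by 843 repeatedly:
  843^888=283  843^889=947  843^890=590  843^891=524  843^892=434
  843^893=171  843^894=654  843^895=471  843^896=502  843^897=404
  843^898=1112  843^899=815  843^900=410  843^901=1541  843^902=1400
  843^903=1348  843^904=716  843^905=275
Found 275 at exponent 905.

905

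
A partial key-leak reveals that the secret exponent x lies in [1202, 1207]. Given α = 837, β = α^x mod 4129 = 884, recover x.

Compute 837^1202 mod 4129 = 764, then multiply by 837 repeatedly:
  837^1202=764  837^1203=3602  837^1204=704  837^1205=2930  837^1206=3913
  837^1207=884
Found 884 at exponent 1207.

1207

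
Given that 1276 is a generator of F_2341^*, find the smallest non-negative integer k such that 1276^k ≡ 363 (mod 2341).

Baby-step giant-step with m = ceil(sqrt(2340)) = 49.
Baby table (1276^j mod 2341 for j=0..48):
  0:1  1:1276  2:1181  3:1693  4:1866  5:219  6:865  7:1129
  8:889  9:1320  10:1141  11:2155  12:1446  13:388  14:1137  15:1733
  16:1404  17:639  18:696  19:857  20:285  21:805  22:1822  23:259
  24:403  25:1549  26:720  27:1048  28:537  29:1640  30:2127  31:833
  32:94  33:553  34:987  35:2295  36:2170  37:1858  38:1716  39:781
  40:1631  41:7  42:1909  43:1244  44:146  45:1357  46:1533  47:1373
  48:880
Giant step factor: 1276^(-49) ≡ 1349 (mod 2341).
Scan 363·1349^i mod 2341 for i = 0, 1, …:
  i=0: 363   i=1: 418   i=2: 2042   i=3: 1642
  i=4: 472   i=5: 2317   i=6: 398   i=7: 813
  i=8: 1149   i=9: 259
Match at i=9, j=23: k = 9·49 + 23 = 464.

464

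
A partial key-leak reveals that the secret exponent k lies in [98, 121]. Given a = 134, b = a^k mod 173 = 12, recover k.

Compute 134^98 mod 173 = 25, then multiply by 134 repeatedly:
  134^98=25  134^99=63  134^100=138  134^101=154  134^102=49
  134^103=165  134^104=139  134^105=115  134^106=13  134^107=12
Found 12 at exponent 107.

107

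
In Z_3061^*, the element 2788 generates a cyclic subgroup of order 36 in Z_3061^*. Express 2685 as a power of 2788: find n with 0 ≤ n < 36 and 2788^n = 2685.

31

Successive powers of 2788 modulo 3061:
  2788^0=1  2788^1=2788  2788^2=1065  2788^3=50  2788^4=1655  2788^5=1213
  2788^6=2500  2788^7=103  2788^8=2491  2788^9=2560  2788^10=2089  2788^11=2110
  2788^12=2499  2788^13=376  2788^14=1426  2788^15=2510  2788^16=434  2788^17=897
  2788^18=3060  2788^19=273  2788^20=1996  2788^21=3011  2788^22=1406  2788^23=1848
  2788^24=561  2788^25=2958  2788^26=570  2788^27=501  2788^28=972  2788^29=951
  2788^30=562  2788^31=2685
So 2788^31 ≡ 2685 (mod 3061), giving n = 31.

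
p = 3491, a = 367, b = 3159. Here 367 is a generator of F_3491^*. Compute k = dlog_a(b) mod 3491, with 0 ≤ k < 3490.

1315

Baby-step giant-step with m = ceil(sqrt(3490)) = 60.
Baby table (367^j mod 3491 for j=0..59):
  0:1  1:367  2:2031  3:1794  4:2090  5:2501  6:3225  7:126
  8:859  9:1063  10:2620  11:1515  12:936  13:1394  14:1912  15:13
  16:1280  17:1966  18:2376  19:2733  20:1094  21:33  22:1638  23:694
  24:3346  25:2641  26:2240  27:1695  28:667  29:419  30:169  31:2676
  32:1121  33:2960  34:619  35:258  36:429  37:348  38:2040  39:1606
  40:2914  41:1192  42:1089  43:1689  44:1956  45:2197  46:3369  47:609
  48:79  49:1065  50:3354  51:2086  52:1033  53:2083  54:3423  55:2972
  56:1532  57:193  58:1011  59:991
Giant step factor: 367^(-60) ≡ 2388 (mod 3491).
Scan 3159·2388^i mod 3491 for i = 0, 1, …:
  i=0: 3159   i=1: 3132   i=2: 1494   i=3: 3361
  i=4: 259   i=5: 585   i=6: 580   i=7: 2604
  i=8: 881   i=9: 2246     …   i=20: 3118
  i=21: 2972
Match at i=21, j=55: k = 21·60 + 55 = 1315.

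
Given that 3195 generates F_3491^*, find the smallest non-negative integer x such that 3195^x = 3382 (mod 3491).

Baby-step giant-step with m = ceil(sqrt(3490)) = 60.
Baby table (3195^j mod 3491 for j=0..59):
  0:1  1:3195  2:341  3:303  4:1078  5:2084  6:1043  7:1971
  8:3072  9:1839  10:252  11:2210  12:2148  13:3045  14:2849  15:1518
  16:1011  17:970  18:2633  19:2616  20:666  21:1851  22:191  23:2811
  24:2293  25:2017  26:3420  27:70  28:226  29:2924  30:264  31:2149
  32:2749  33:3190  34:1821  35:2089  36:3054  37:185  38:1096  39:247
  40:199  41:443  42:1530  43:950  44:1571  45:2778  46:1588  47:1237
  48:403  49:2897  50:1274  51:3415  52:1550  53:2012  54:1409  55:1856
  56:2202  57:1025  58:317  59:425
Giant step factor: 3195^(-60) ≡ 3125 (mod 3491).
Scan 3382·3125^i mod 3491 for i = 0, 1, …:
  i=0: 3382   i=1: 1493   i=2: 1649   i=3: 409
  i=4: 419   i=5: 250   i=6: 2757   i=7: 3328
  i=8: 311   i=9: 1377     …   i=32: 2939
  i=33: 3045
Match at i=33, j=13: x = 33·60 + 13 = 1993.

1993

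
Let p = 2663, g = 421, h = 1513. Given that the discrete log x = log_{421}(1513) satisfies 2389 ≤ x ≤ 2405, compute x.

2394

Compute 421^2389 mod 2663 = 2654, then multiply by 421 repeatedly:
  421^2389=2654  421^2390=1537  421^2391=2631  421^2392=2506  421^2393=478
  421^2394=1513
Found 1513 at exponent 2394.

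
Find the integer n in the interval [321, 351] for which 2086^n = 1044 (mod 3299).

Compute 2086^321 mod 3299 = 604, then multiply by 2086 repeatedly:
  2086^321=604  2086^322=3025  2086^323=2462  2086^324=2488  2086^325=641
  2086^326=1031  2086^327=3017  2086^328=2269  2086^329=2368  2086^330=1045
  2086^331=2530  2086^332=2479  2086^333=1661  2086^334=896  2086^335=1822
  2086^336=244  2086^337=938  2086^338=361  2086^339=874  2086^340=2116
  2086^341=3213  2086^342=2049  2086^343=2009  2086^344=1044
Found 1044 at exponent 344.

344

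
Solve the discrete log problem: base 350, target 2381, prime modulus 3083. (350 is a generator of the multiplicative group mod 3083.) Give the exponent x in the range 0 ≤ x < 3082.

Baby-step giant-step with m = ceil(sqrt(3082)) = 56.
Baby table (350^j mod 3083 for j=0..55):
  0:1  1:350  2:2263  3:2802  4:306  5:2278  6:1886  7:338
  8:1146  9:310  10:595  11:1689  12:2297  13:2370  14:173  15:1973
  16:3041  17:715  18:527  19:2553  20:2563  21:2980  22:946  23:1219
  24:1196  25:2395  26:2757  27:3054  28:2182  29:2199  30:1983  31:375
  32:1764  33:800  34:2530  35:679  36:259  37:1243  38:347  39:1213
  40:2179  41:1149  42:1360  43:1218  44:846  45:132  46:3038  47:2748
  48:2987  49:313  50:1645  51:2312  52:1454  53:205  54:841  55:1465
Giant step factor: 350^(-56) ≡ 2363 (mod 3083).
Scan 2381·2363^i mod 3083 for i = 0, 1, …:
  i=0: 2381   i=1: 2911   i=2: 520   i=3: 1726
  i=4: 2812   i=5: 891   i=6: 2827   i=7: 2423
  i=8: 418   i=9: 1174     …   i=28: 2102
  i=29: 313
Match at i=29, j=49: x = 29·56 + 49 = 1673.

1673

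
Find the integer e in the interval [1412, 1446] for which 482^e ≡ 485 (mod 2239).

1424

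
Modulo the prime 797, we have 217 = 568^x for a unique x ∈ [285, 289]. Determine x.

288

Compute 568^285 mod 797 = 28, then multiply by 568 repeatedly:
  568^285=28  568^286=761  568^287=274  568^288=217
Found 217 at exponent 288.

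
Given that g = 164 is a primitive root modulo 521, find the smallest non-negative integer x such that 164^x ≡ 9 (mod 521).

Baby-step giant-step with m = ceil(sqrt(520)) = 23.
Baby table (164^j mod 521 for j=0..22):
  0:1  1:164  2:325  3:158  4:383  5:292  6:477  7:78
  8:288  9:342  10:341  11:177  12:373  13:215  14:353  15:61
  16:105  17:27  18:260  19:439  20:98  21:442  22:69
Giant step factor: 164^(-23) ≡ 339 (mod 521).
Scan 9·339^i mod 521 for i = 0, 1, …:
  i=0: 9   i=1: 446   i=2: 104   i=3: 349
  i=4: 44   i=5: 328   i=6: 219   i=7: 259
  i=8: 273   i=9: 330     …   i=14: 391
  i=15: 215
Match at i=15, j=13: x = 15·23 + 13 = 358.

358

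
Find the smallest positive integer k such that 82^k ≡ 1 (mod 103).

The order of 82 must divide p − 1 = 102 = 2 · 3 · 17.
Divisors: 1, 2, 3, 6, 17, 34, 51, 102.
Check each in increasing order: 82^1 ≡ 82;  82^2 ≡ 29;  82^3 ≡ 9;  82^6 ≡ 81;  82^17 ≡ 46;  82^34 ≡ 56;  82^51 ≡ 1.
Smallest exponent giving 1 is 51.

51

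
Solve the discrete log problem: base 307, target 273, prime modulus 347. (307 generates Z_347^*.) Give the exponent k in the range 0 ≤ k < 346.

Baby-step giant-step with m = ceil(sqrt(346)) = 19.
Baby table (307^j mod 347 for j=0..18):
  0:1  1:307  2:212  3:195  4:181  5:47  6:202  7:248
  8:143  9:179  10:127  11:125  12:205  13:128  14:85  15:70
  16:323  17:266  18:117
Giant step factor: 307^(-19) ≡ 193 (mod 347).
Scan 273·193^i mod 347 for i = 0, 1, …:
  i=0: 273   i=1: 292   i=2: 142   i=3: 340
  i=4: 37   i=5: 201   i=6: 276   i=7: 177
  i=8: 155   i=9: 73   i=10: 209   i=11: 85
Match at i=11, j=14: k = 11·19 + 14 = 223.

223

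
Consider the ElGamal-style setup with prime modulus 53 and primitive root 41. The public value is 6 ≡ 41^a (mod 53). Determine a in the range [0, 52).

Baby-step giant-step with m = ceil(sqrt(52)) = 8.
Baby table (41^j mod 53 for j=0..7):
  0:1  1:41  2:38  3:21  4:13  5:3  6:17  7:8
Giant step factor: 41^(-8) ≡ 16 (mod 53).
Scan 6·16^i mod 53 for i = 0, 1, …:
  i=0: 6   i=1: 43   i=2: 52   i=3: 37
  i=4: 9   i=5: 38
Match at i=5, j=2: a = 5·8 + 2 = 42.

42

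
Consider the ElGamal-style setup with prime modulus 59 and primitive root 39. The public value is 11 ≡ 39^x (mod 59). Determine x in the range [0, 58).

Baby-step giant-step with m = ceil(sqrt(58)) = 8.
Baby table (39^j mod 59 for j=0..7):
  0:1  1:39  2:46  3:24  4:51  5:42  6:45  7:44
Giant step factor: 39^(-8) ≡ 12 (mod 59).
Scan 11·12^i mod 59 for i = 0, 1, …:
  i=0: 11   i=1: 14   i=2: 50   i=3: 10
  i=4: 2   i=5: 24
Match at i=5, j=3: x = 5·8 + 3 = 43.

43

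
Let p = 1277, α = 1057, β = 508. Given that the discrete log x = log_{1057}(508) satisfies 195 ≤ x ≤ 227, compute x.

Compute 1057^195 mod 1277 = 602, then multiply by 1057 repeatedly:
  1057^195=602  1057^196=368  1057^197=768  1057^198=881  1057^199=284
  1057^200=93  1057^201=1249  1057^202=1052  1057^203=974  1057^204=256
  1057^205=1145  1057^206=946  1057^207=31  1057^208=842  1057^209=1202
  1057^210=1176  1057^211=511  1057^212=1233  1057^213=741  1057^214=436
  1057^215=1132  1057^216=1252  1057^217=392  1057^218=596  1057^219=411
  1057^220=247  1057^221=571  1057^222=803  1057^223=843  1057^224=982
  1057^225=1050  1057^226=137  1057^227=508
Found 508 at exponent 227.

227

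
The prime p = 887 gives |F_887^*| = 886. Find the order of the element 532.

The order of 532 must divide p − 1 = 886 = 2 · 443.
Divisors: 1, 2, 443, 886.
Check each in increasing order: 532^1 ≡ 532;  532^2 ≡ 71;  532^443 ≡ 1.
Smallest exponent giving 1 is 443.

443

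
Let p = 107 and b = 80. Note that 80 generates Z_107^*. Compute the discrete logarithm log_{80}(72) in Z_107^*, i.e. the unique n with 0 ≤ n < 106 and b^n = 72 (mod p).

Baby-step giant-step with m = ceil(sqrt(106)) = 11.
Baby table (80^j mod 107 for j=0..10):
  0:1  1:80  2:87  3:5  4:79  5:7  6:25  7:74
  8:35  9:18  10:49
Giant step factor: 80^(-11) ≡ 96 (mod 107).
Scan 72·96^i mod 107 for i = 0, 1, …:
  i=0: 72   i=1: 64   i=2: 45   i=3: 40
  i=4: 95   i=5: 25
Match at i=5, j=6: n = 5·11 + 6 = 61.

61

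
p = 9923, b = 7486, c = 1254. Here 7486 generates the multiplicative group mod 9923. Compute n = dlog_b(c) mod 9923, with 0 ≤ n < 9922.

1555

Baby-step giant-step with m = ceil(sqrt(9922)) = 100.
Baby table (7486^j mod 9923 for j=0..99):
  0:1  1:7486  2:5015  3:3581  4:5343  5:8008  6:3045  7:1739
  8:9101  9:8691  10:5638  11:3549  12:3943  13:6296  14:7529  15:9377
  16:920  17:558  18:9528  19:84  20:3675  21:4494  22:3114  23:2277
  24:7831  25:7705  26:7154  27:413  28:5665  29:7211  30:426  31:3753
  32:2945  33:7287  34:3751  35:7819  36:7180  37:6512  38:7056  39:1087
  40:422  41:3578  42:2731  43:2886  44:2225  45:5556  46:4923  47:9479
  48:421  49:6015  50:7639  51:9228  52:6805  53:7471  54:1878  55:7740
  56:1243  57:7247  58:2001  59:5679  60:2862  61:1175  62:4272  63:8286
  64:323  65:6689  66:2396  67:5595  68:9110  69:6604  70:1158  71:6009
  72:2415  73:8907  74:5165  75:5182  76:3445  77:9316  78:732  79:2256
  80:9393  81:1620  82:1414  83:7286  84:6188  85:2804  86:3599  87:1169
  88:8971  89:7965  90:8606  91:4400  92:3963  93:7171  94:8599  95:1613
  96:8550  97:1950  98:967  99:5095
Giant step factor: 7486^(-100) ≡ 5995 (mod 9923).
Scan 1254·5995^i mod 9923 for i = 0, 1, …:
  i=0: 1254   i=1: 6019   i=2: 3877   i=3: 2949
  i=4: 6392   i=5: 7337   i=6: 6579   i=7: 7103
  i=8: 2892   i=9: 2059     …   i=14: 2211
  i=15: 7740
Match at i=15, j=55: n = 15·100 + 55 = 1555.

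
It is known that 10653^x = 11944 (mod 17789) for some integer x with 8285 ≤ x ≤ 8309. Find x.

Compute 10653^8285 mod 17789 = 10281, then multiply by 10653 repeatedly:
  10653^8285=10281  10653^8286=14409  10653^8287=15585  10653^8288=2268  10653^8289=3542
  10653^8290=2457  10653^8291=6802  10653^8292=7109  10653^8293=4404  10653^8294=6219
  10653^8295=4771  10653^8296=2290  10653^8297=6651  10653^8298=17305  10653^8299=2758
  10653^8300=11335  10653^8301=23  10653^8302=13762  10653^8303=7437  10653^8304=11944
Found 11944 at exponent 8304.

8304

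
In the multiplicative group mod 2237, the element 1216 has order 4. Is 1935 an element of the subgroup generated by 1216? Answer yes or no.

⟨1216⟩ has order 4; its elements mod 2237 are {1, 1021, 1216, 2236}.
1935 is not in this set.

no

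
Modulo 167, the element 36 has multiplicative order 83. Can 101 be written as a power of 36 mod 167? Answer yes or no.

no

101 ∈ ⟨36⟩ iff 101^83 ≡ 1 (mod 167), since |⟨36⟩| = 83.
101^83 mod 167 = 166.
Since 166 ≠ 1, 101 does not lie in the subgroup.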